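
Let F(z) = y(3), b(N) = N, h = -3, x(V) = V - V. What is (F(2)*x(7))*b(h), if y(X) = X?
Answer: 0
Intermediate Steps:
x(V) = 0
F(z) = 3
(F(2)*x(7))*b(h) = (3*0)*(-3) = 0*(-3) = 0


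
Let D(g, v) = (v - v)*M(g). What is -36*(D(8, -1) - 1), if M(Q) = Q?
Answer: 36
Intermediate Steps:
D(g, v) = 0 (D(g, v) = (v - v)*g = 0*g = 0)
-36*(D(8, -1) - 1) = -36*(0 - 1) = -36*(-1) = 36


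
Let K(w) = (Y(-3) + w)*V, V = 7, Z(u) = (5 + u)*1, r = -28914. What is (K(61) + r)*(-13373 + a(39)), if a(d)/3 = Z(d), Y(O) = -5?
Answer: 377659802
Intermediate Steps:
Z(u) = 5 + u
a(d) = 15 + 3*d (a(d) = 3*(5 + d) = 15 + 3*d)
K(w) = -35 + 7*w (K(w) = (-5 + w)*7 = -35 + 7*w)
(K(61) + r)*(-13373 + a(39)) = ((-35 + 7*61) - 28914)*(-13373 + (15 + 3*39)) = ((-35 + 427) - 28914)*(-13373 + (15 + 117)) = (392 - 28914)*(-13373 + 132) = -28522*(-13241) = 377659802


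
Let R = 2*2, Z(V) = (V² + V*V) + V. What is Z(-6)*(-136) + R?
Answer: -8972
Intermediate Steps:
Z(V) = V + 2*V² (Z(V) = (V² + V²) + V = 2*V² + V = V + 2*V²)
R = 4
Z(-6)*(-136) + R = -6*(1 + 2*(-6))*(-136) + 4 = -6*(1 - 12)*(-136) + 4 = -6*(-11)*(-136) + 4 = 66*(-136) + 4 = -8976 + 4 = -8972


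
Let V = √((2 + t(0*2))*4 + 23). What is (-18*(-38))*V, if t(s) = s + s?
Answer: 684*√31 ≈ 3808.4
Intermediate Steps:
t(s) = 2*s
V = √31 (V = √((2 + 2*(0*2))*4 + 23) = √((2 + 2*0)*4 + 23) = √((2 + 0)*4 + 23) = √(2*4 + 23) = √(8 + 23) = √31 ≈ 5.5678)
(-18*(-38))*V = (-18*(-38))*√31 = 684*√31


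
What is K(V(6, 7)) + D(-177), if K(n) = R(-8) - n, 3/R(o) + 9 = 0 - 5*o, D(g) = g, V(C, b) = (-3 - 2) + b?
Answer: -5546/31 ≈ -178.90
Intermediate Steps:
V(C, b) = -5 + b
R(o) = 3/(-9 - 5*o) (R(o) = 3/(-9 + (0 - 5*o)) = 3/(-9 - 5*o))
K(n) = 3/31 - n (K(n) = -3/(9 + 5*(-8)) - n = -3/(9 - 40) - n = -3/(-31) - n = -3*(-1/31) - n = 3/31 - n)
K(V(6, 7)) + D(-177) = (3/31 - (-5 + 7)) - 177 = (3/31 - 1*2) - 177 = (3/31 - 2) - 177 = -59/31 - 177 = -5546/31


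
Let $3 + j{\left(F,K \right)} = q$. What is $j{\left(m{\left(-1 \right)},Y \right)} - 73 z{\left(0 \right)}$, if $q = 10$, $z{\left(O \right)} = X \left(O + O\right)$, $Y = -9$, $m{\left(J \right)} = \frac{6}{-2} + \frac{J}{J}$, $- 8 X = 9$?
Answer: $7$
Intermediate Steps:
$X = - \frac{9}{8}$ ($X = \left(- \frac{1}{8}\right) 9 = - \frac{9}{8} \approx -1.125$)
$m{\left(J \right)} = -2$ ($m{\left(J \right)} = 6 \left(- \frac{1}{2}\right) + 1 = -3 + 1 = -2$)
$z{\left(O \right)} = - \frac{9 O}{4}$ ($z{\left(O \right)} = - \frac{9 \left(O + O\right)}{8} = - \frac{9 \cdot 2 O}{8} = - \frac{9 O}{4}$)
$j{\left(F,K \right)} = 7$ ($j{\left(F,K \right)} = -3 + 10 = 7$)
$j{\left(m{\left(-1 \right)},Y \right)} - 73 z{\left(0 \right)} = 7 - 73 \left(\left(- \frac{9}{4}\right) 0\right) = 7 - 0 = 7 + 0 = 7$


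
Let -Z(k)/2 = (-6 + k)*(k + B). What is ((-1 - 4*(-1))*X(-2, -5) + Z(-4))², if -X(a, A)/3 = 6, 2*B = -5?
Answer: 33856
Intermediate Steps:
B = -5/2 (B = (½)*(-5) = -5/2 ≈ -2.5000)
X(a, A) = -18 (X(a, A) = -3*6 = -18)
Z(k) = -2*(-6 + k)*(-5/2 + k) (Z(k) = -2*(-6 + k)*(k - 5/2) = -2*(-6 + k)*(-5/2 + k))
((-1 - 4*(-1))*X(-2, -5) + Z(-4))² = ((-1 - 4*(-1))*(-18) + (-30 - 2*(-4)² + 17*(-4)))² = ((-1 + 4)*(-18) + (-30 - 2*16 - 68))² = (3*(-18) + (-30 - 32 - 68))² = (-54 - 130)² = (-184)² = 33856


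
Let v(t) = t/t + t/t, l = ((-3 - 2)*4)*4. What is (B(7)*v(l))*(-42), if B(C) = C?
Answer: -588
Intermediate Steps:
l = -80 (l = -5*4*4 = -20*4 = -80)
v(t) = 2 (v(t) = 1 + 1 = 2)
(B(7)*v(l))*(-42) = (7*2)*(-42) = 14*(-42) = -588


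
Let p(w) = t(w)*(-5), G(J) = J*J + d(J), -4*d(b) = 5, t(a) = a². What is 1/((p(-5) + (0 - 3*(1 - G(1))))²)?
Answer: 16/265225 ≈ 6.0326e-5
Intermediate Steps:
d(b) = -5/4 (d(b) = -¼*5 = -5/4)
G(J) = -5/4 + J² (G(J) = J*J - 5/4 = J² - 5/4 = -5/4 + J²)
p(w) = -5*w² (p(w) = w²*(-5) = -5*w²)
1/((p(-5) + (0 - 3*(1 - G(1))))²) = 1/((-5*(-5)² + (0 - 3*(1 - (-5/4 + 1²))))²) = 1/((-5*25 + (0 - 3*(1 - (-5/4 + 1))))²) = 1/((-125 + (0 - 3*(1 - 1*(-¼))))²) = 1/((-125 + (0 - 3*(1 + ¼)))²) = 1/((-125 + (0 - 3*5/4))²) = 1/((-125 + (0 - 15/4))²) = 1/((-125 - 15/4)²) = 1/((-515/4)²) = 1/(265225/16) = 16/265225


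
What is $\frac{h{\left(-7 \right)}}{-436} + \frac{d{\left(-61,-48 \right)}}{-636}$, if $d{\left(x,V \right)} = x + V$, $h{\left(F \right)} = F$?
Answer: $\frac{6497}{34662} \approx 0.18744$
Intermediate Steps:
$d{\left(x,V \right)} = V + x$
$\frac{h{\left(-7 \right)}}{-436} + \frac{d{\left(-61,-48 \right)}}{-636} = - \frac{7}{-436} + \frac{-48 - 61}{-636} = \left(-7\right) \left(- \frac{1}{436}\right) - - \frac{109}{636} = \frac{7}{436} + \frac{109}{636} = \frac{6497}{34662}$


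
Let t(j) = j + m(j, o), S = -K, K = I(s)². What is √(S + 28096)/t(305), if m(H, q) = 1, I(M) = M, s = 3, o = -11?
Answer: √28087/306 ≈ 0.54769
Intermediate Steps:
K = 9 (K = 3² = 9)
S = -9 (S = -1*9 = -9)
t(j) = 1 + j (t(j) = j + 1 = 1 + j)
√(S + 28096)/t(305) = √(-9 + 28096)/(1 + 305) = √28087/306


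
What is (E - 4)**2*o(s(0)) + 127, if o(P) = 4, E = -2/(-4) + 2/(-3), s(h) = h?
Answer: 1768/9 ≈ 196.44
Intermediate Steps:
E = -1/6 (E = -2*(-1/4) + 2*(-1/3) = 1/2 - 2/3 = -1/6 ≈ -0.16667)
(E - 4)**2*o(s(0)) + 127 = (-1/6 - 4)**2*4 + 127 = (-25/6)**2*4 + 127 = (625/36)*4 + 127 = 625/9 + 127 = 1768/9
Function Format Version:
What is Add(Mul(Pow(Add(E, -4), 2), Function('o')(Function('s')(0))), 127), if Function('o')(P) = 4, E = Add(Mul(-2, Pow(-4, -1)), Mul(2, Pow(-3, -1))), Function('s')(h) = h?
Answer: Rational(1768, 9) ≈ 196.44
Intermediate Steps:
E = Rational(-1, 6) (E = Add(Mul(-2, Rational(-1, 4)), Mul(2, Rational(-1, 3))) = Add(Rational(1, 2), Rational(-2, 3)) = Rational(-1, 6) ≈ -0.16667)
Add(Mul(Pow(Add(E, -4), 2), Function('o')(Function('s')(0))), 127) = Add(Mul(Pow(Add(Rational(-1, 6), -4), 2), 4), 127) = Add(Mul(Pow(Rational(-25, 6), 2), 4), 127) = Add(Mul(Rational(625, 36), 4), 127) = Add(Rational(625, 9), 127) = Rational(1768, 9)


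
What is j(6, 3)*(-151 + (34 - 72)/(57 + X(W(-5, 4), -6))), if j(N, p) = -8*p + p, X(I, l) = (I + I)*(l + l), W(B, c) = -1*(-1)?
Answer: 35147/11 ≈ 3195.2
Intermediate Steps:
W(B, c) = 1
X(I, l) = 4*I*l (X(I, l) = (2*I)*(2*l) = 4*I*l)
j(N, p) = -7*p
j(6, 3)*(-151 + (34 - 72)/(57 + X(W(-5, 4), -6))) = (-7*3)*(-151 + (34 - 72)/(57 + 4*1*(-6))) = -21*(-151 - 38/(57 - 24)) = -21*(-151 - 38/33) = -21*(-5021/33) = 35147/11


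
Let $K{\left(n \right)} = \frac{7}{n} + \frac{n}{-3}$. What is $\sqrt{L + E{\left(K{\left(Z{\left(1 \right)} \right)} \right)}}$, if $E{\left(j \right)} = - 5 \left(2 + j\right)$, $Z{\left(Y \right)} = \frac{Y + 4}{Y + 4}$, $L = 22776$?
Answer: $\frac{\sqrt{204594}}{3} \approx 150.77$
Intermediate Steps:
$Z{\left(Y \right)} = 1$ ($Z{\left(Y \right)} = \frac{4 + Y}{4 + Y} = 1$)
$K{\left(n \right)} = \frac{7}{n} - \frac{n}{3}$ ($K{\left(n \right)} = \frac{7}{n} + n \left(- \frac{1}{3}\right) = \frac{7}{n} - \frac{n}{3}$)
$E{\left(j \right)} = -10 - 5 j$
$\sqrt{L + E{\left(K{\left(Z{\left(1 \right)} \right)} \right)}} = \sqrt{22776 - \left(10 + 5 \left(\frac{7}{1} - \frac{1}{3}\right)\right)} = \sqrt{22776 - \left(10 + 5 \left(7 \cdot 1 - \frac{1}{3}\right)\right)} = \sqrt{22776 - \left(10 + 5 \left(7 - \frac{1}{3}\right)\right)} = \sqrt{22776 - \frac{130}{3}} = \sqrt{\frac{68198}{3}} = \frac{\sqrt{204594}}{3}$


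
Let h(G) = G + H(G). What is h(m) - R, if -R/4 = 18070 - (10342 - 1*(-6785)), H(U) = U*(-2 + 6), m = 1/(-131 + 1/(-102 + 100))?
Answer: 992026/263 ≈ 3772.0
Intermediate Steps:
m = -2/263 (m = 1/(-131 + 1/(-2)) = 1/(-131 - 1/2) = 1/(-263/2) = -2/263 ≈ -0.0076046)
H(U) = 4*U (H(U) = U*4 = 4*U)
R = -3772 (R = -4*(18070 - (10342 - 1*(-6785))) = -4*(18070 - (10342 + 6785)) = -4*(18070 - 1*17127) = -4*(18070 - 17127) = -4*943 = -3772)
h(G) = 5*G (h(G) = G + 4*G = 5*G)
h(m) - R = 5*(-2/263) - 1*(-3772) = -10/263 + 3772 = 992026/263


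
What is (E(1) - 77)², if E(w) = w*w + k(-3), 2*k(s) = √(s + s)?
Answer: (152 - I*√6)²/4 ≈ 5774.5 - 186.16*I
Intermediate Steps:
k(s) = √2*√s/2 (k(s) = √(s + s)/2 = √(2*s)/2 = (√2*√s)/2 = √2*√s/2)
E(w) = w² + I*√6/2 (E(w) = w*w + √2*√(-3)/2 = w² + √2*(I*√3)/2 = w² + I*√6/2)
(E(1) - 77)² = ((1² + I*√6/2) - 77)² = ((1 + I*√6/2) - 77)² = (-76 + I*√6/2)²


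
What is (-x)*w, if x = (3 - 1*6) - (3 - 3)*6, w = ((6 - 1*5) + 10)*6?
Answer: 198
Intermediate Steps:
w = 66 (w = ((6 - 5) + 10)*6 = (1 + 10)*6 = 11*6 = 66)
x = -3 (x = (3 - 6) - 1*0*6 = -3 + 0*6 = -3 + 0 = -3)
(-x)*w = -1*(-3)*66 = 3*66 = 198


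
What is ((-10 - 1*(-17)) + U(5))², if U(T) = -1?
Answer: 36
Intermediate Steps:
((-10 - 1*(-17)) + U(5))² = ((-10 - 1*(-17)) - 1)² = ((-10 + 17) - 1)² = (7 - 1)² = 6² = 36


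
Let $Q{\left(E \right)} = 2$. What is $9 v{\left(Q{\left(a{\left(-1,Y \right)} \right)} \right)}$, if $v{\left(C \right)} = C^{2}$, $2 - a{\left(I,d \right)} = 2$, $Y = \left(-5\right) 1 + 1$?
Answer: $36$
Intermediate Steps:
$Y = -4$ ($Y = -5 + 1 = -4$)
$a{\left(I,d \right)} = 0$ ($a{\left(I,d \right)} = 2 - 2 = 0$)
$9 v{\left(Q{\left(a{\left(-1,Y \right)} \right)} \right)} = 9 \cdot 2^{2} = 9 \cdot 4 = 36$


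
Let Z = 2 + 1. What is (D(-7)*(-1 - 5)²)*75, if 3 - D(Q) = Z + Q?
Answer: 18900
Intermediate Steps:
Z = 3
D(Q) = -Q (D(Q) = 3 - (3 + Q) = 3 + (-3 - Q) = -Q)
(D(-7)*(-1 - 5)²)*75 = ((-1*(-7))*(-1 - 5)²)*75 = (7*(-6)²)*75 = (7*36)*75 = 252*75 = 18900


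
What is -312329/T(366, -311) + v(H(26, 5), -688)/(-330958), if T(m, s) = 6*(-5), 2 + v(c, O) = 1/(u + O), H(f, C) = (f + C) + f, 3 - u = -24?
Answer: 17081525850248/1640724285 ≈ 10411.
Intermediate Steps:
u = 27 (u = 3 - 1*(-24) = 3 + 24 = 27)
H(f, C) = C + 2*f (H(f, C) = (C + f) + f = C + 2*f)
v(c, O) = -2 + 1/(27 + O)
T(m, s) = -30
-312329/T(366, -311) + v(H(26, 5), -688)/(-330958) = -312329/(-30) + ((-53 - 2*(-688))/(27 - 688))/(-330958) = -312329*(-1/30) + ((-53 + 1376)/(-661))*(-1/330958) = 312329/30 - 1/661*1323*(-1/330958) = 312329/30 - 1323/661*(-1/330958) = 312329/30 + 1323/218763238 = 17081525850248/1640724285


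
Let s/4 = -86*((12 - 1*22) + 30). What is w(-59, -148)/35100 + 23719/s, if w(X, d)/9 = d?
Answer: -4676117/1341600 ≈ -3.4855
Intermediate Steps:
w(X, d) = 9*d
s = -6880 (s = 4*(-86*((12 - 1*22) + 30)) = 4*(-86*((12 - 22) + 30)) = 4*(-86*(-10 + 30)) = 4*(-86*20) = 4*(-1720) = -6880)
w(-59, -148)/35100 + 23719/s = (9*(-148))/35100 + 23719/(-6880) = -1332*1/35100 + 23719*(-1/6880) = -37/975 - 23719/6880 = -4676117/1341600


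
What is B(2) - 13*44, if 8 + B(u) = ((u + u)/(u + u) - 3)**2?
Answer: -576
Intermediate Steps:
B(u) = -4 (B(u) = -8 + ((u + u)/(u + u) - 3)**2 = -8 + ((2*u)/((2*u)) - 3)**2 = -8 + ((2*u)*(1/(2*u)) - 3)**2 = -8 + (1 - 3)**2 = -8 + (-2)**2 = -8 + 4 = -4)
B(2) - 13*44 = -4 - 13*44 = -4 - 572 = -576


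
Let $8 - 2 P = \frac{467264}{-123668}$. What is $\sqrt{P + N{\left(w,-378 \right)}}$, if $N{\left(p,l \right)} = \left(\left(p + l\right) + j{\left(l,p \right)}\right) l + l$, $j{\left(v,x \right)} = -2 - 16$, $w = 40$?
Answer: $\frac{\sqrt{128272601938602}}{30917} \approx 366.33$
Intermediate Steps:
$j{\left(v,x \right)} = -18$ ($j{\left(v,x \right)} = -2 - 16 = -18$)
$P = \frac{182076}{30917}$ ($P = 4 - \frac{467264 \frac{1}{-123668}}{2} = 4 - \frac{467264 \left(- \frac{1}{123668}\right)}{2} = 4 - - \frac{58408}{30917} = 4 + \frac{58408}{30917} = \frac{182076}{30917} \approx 5.8892$)
$N{\left(p,l \right)} = l + l \left(-18 + l + p\right)$ ($N{\left(p,l \right)} = \left(\left(p + l\right) - 18\right) l + l = \left(\left(l + p\right) - 18\right) l + l = \left(-18 + l + p\right) l + l = l \left(-18 + l + p\right) + l = l + l \left(-18 + l + p\right)$)
$\sqrt{P + N{\left(w,-378 \right)}} = \sqrt{\frac{182076}{30917} - 378 \left(-17 - 378 + 40\right)} = \sqrt{\frac{182076}{30917} - -134190} = \sqrt{\frac{182076}{30917} + 134190} = \sqrt{\frac{4148934306}{30917}} = \frac{\sqrt{128272601938602}}{30917}$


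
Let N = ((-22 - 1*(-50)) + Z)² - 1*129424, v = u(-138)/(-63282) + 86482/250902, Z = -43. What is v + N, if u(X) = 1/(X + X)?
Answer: -593475808200665/4593513816 ≈ -1.2920e+5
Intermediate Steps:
u(X) = 1/(2*X)
v = 1583312719/4593513816 (v = ((½)/(-138))/(-63282) + 86482/250902 = ((½)*(-1/138))*(-1/63282) + 86482*(1/250902) = -1/276*(-1/63282) + 43241/125451 = 1/17465832 + 43241/125451 = 1583312719/4593513816 ≈ 0.34468)
N = -129199 (N = ((-22 - 1*(-50)) - 43)² - 1*129424 = ((-22 + 50) - 43)² - 129424 = (28 - 43)² - 129424 = (-15)² - 129424 = 225 - 129424 = -129199)
v + N = 1583312719/4593513816 - 129199 = -593475808200665/4593513816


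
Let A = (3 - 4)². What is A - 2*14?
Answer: -27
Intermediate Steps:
A = 1 (A = (-1)² = 1)
A - 2*14 = 1 - 2*14 = 1 - 28 = -27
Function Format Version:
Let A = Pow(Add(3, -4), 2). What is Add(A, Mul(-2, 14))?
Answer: -27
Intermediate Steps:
A = 1 (A = Pow(-1, 2) = 1)
Add(A, Mul(-2, 14)) = Add(1, Mul(-2, 14)) = Add(1, -28) = -27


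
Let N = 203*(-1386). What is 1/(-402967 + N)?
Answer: -1/684325 ≈ -1.4613e-6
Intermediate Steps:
N = -281358
1/(-402967 + N) = 1/(-402967 - 281358) = 1/(-684325) = -1/684325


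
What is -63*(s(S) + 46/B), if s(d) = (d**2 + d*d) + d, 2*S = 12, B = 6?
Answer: -5397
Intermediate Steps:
S = 6 (S = (1/2)*12 = 6)
s(d) = d + 2*d**2 (s(d) = (d**2 + d**2) + d = 2*d**2 + d = d + 2*d**2)
-63*(s(S) + 46/B) = -63*(6*(1 + 2*6) + 46/6) = -63*(6*(1 + 12) + 46*(1/6)) = -63*(6*13 + 23/3) = -63*(78 + 23/3) = -63*257/3 = -5397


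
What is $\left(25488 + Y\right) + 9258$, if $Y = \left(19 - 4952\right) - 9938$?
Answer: $19875$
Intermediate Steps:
$Y = -14871$ ($Y = -4933 - 9938 = -14871$)
$\left(25488 + Y\right) + 9258 = \left(25488 - 14871\right) + 9258 = 10617 + 9258 = 19875$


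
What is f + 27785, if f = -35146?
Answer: -7361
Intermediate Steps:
f + 27785 = -35146 + 27785 = -7361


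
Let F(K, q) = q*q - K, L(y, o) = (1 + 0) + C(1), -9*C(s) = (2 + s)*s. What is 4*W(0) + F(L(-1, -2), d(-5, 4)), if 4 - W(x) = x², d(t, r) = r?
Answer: 94/3 ≈ 31.333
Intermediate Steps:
C(s) = -s*(2 + s)/9 (C(s) = -(2 + s)*s/9 = -s*(2 + s)/9)
L(y, o) = ⅔ (L(y, o) = (1 + 0) - ⅑*1*(2 + 1) = 1 - ⅑*1*3 = 1 - ⅓ = ⅔)
F(K, q) = q² - K
W(x) = 4 - x²
4*W(0) + F(L(-1, -2), d(-5, 4)) = 4*(4 - 1*0²) + (4² - 1*⅔) = 4*(4 - 1*0) + (16 - ⅔) = 4*(4 + 0) + 46/3 = 4*4 + 46/3 = 16 + 46/3 = 94/3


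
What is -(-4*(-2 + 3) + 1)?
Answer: 3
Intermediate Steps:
-(-4*(-2 + 3) + 1) = -(-4*1 + 1) = -(-4 + 1) = -1*(-3) = 3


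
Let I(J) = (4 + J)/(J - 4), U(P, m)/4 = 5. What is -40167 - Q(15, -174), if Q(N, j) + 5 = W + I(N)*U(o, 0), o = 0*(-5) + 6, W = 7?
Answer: -442239/11 ≈ -40204.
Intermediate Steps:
o = 6 (o = 0 + 6 = 6)
U(P, m) = 20 (U(P, m) = 4*5 = 20)
I(J) = (4 + J)/(-4 + J)
Q(N, j) = 2 + 20*(4 + N)/(-4 + N) (Q(N, j) = -5 + (7 + ((4 + N)/(-4 + N))*20) = -5 + (7 + 20*(4 + N)/(-4 + N)) = 2 + 20*(4 + N)/(-4 + N))
-40167 - Q(15, -174) = -40167 - 2*(36 + 11*15)/(-4 + 15) = -40167 - 2*(36 + 165)/11 = -40167 - 2*201/11 = -40167 - 1*402/11 = -40167 - 402/11 = -442239/11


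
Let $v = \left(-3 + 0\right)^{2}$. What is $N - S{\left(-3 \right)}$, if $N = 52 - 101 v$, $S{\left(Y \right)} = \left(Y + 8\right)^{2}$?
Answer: $-882$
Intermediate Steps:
$v = 9$ ($v = \left(-3\right)^{2} = 9$)
$S{\left(Y \right)} = \left(8 + Y\right)^{2}$
$N = -857$ ($N = 52 - 909 = -857$)
$N - S{\left(-3 \right)} = -857 - \left(8 - 3\right)^{2} = -857 - 5^{2} = -857 - 25 = -882$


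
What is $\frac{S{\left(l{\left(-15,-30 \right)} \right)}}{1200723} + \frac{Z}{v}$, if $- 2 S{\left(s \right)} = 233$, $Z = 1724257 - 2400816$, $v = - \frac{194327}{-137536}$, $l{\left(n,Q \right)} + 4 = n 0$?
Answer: $- \frac{449612629386335}{938965386} \approx -4.7884 \cdot 10^{5}$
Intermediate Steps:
$l{\left(n,Q \right)} = -4$ ($l{\left(n,Q \right)} = -4 + n 0 = -4 + 0 = -4$)
$v = \frac{27761}{19648}$ ($v = \left(-194327\right) \left(- \frac{1}{137536}\right) = \frac{27761}{19648} \approx 1.4129$)
$Z = -676559$ ($Z = 1724257 - 2400816 = -676559$)
$S{\left(s \right)} = - \frac{233}{2}$ ($S{\left(s \right)} = \left(- \frac{1}{2}\right) 233 = - \frac{233}{2}$)
$\frac{S{\left(l{\left(-15,-30 \right)} \right)}}{1200723} + \frac{Z}{v} = - \frac{233}{2 \cdot 1200723} - \frac{676559}{\frac{27761}{19648}} = \left(- \frac{233}{2}\right) \frac{1}{1200723} - \frac{187225792}{391} = - \frac{233}{2401446} - \frac{187225792}{391} = - \frac{449612629386335}{938965386}$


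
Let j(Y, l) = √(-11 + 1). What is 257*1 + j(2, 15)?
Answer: 257 + I*√10 ≈ 257.0 + 3.1623*I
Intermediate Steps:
j(Y, l) = I*√10 (j(Y, l) = √(-10) = I*√10)
257*1 + j(2, 15) = 257*1 + I*√10 = 257 + I*√10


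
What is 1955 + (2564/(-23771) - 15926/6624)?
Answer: 153718493719/78729552 ≈ 1952.5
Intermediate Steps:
1955 + (2564/(-23771) - 15926/6624) = 1955 + (2564*(-1/23771) - 15926*1/6624) = 1955 + (-2564/23771 - 7963/3312) = 1955 - 197780441/78729552 = 153718493719/78729552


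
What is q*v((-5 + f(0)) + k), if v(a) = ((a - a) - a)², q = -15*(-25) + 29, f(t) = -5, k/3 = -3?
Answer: 145844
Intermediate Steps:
k = -9 (k = 3*(-3) = -9)
q = 404 (q = 375 + 29 = 404)
v(a) = a² (v(a) = (0 - a)² = (-a)² = a²)
q*v((-5 + f(0)) + k) = 404*((-5 - 5) - 9)² = 404*(-10 - 9)² = 404*(-19)² = 404*361 = 145844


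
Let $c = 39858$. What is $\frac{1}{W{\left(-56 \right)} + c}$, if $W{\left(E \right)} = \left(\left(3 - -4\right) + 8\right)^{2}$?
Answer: $\frac{1}{40083} \approx 2.4948 \cdot 10^{-5}$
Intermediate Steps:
$W{\left(E \right)} = 225$ ($W{\left(E \right)} = \left(\left(3 + 4\right) + 8\right)^{2} = \left(7 + 8\right)^{2} = 15^{2} = 225$)
$\frac{1}{W{\left(-56 \right)} + c} = \frac{1}{225 + 39858} = \frac{1}{40083}$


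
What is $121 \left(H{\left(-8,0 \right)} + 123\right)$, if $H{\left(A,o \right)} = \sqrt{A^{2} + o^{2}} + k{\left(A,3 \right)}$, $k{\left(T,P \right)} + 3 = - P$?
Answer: $15125$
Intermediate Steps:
$k{\left(T,P \right)} = -3 - P$
$H{\left(A,o \right)} = -6 + \sqrt{A^{2} + o^{2}}$ ($H{\left(A,o \right)} = \sqrt{A^{2} + o^{2}} - 6 = -6 + \sqrt{A^{2} + o^{2}}$)
$121 \left(H{\left(-8,0 \right)} + 123\right) = 121 \left(\left(-6 + \sqrt{\left(-8\right)^{2} + 0^{2}}\right) + 123\right) = 121 \left(\left(-6 + \sqrt{64 + 0}\right) + 123\right) = 121 \left(\left(-6 + \sqrt{64}\right) + 123\right) = 121 \left(\left(-6 + 8\right) + 123\right) = 121 \left(2 + 123\right) = 121 \cdot 125 = 15125$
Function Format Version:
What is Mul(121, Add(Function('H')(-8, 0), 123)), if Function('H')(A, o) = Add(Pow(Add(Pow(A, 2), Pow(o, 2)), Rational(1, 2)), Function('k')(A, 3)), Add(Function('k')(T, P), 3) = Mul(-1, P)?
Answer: 15125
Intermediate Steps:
Function('k')(T, P) = Add(-3, Mul(-1, P))
Function('H')(A, o) = Add(-6, Pow(Add(Pow(A, 2), Pow(o, 2)), Rational(1, 2))) (Function('H')(A, o) = Add(Pow(Add(Pow(A, 2), Pow(o, 2)), Rational(1, 2)), Add(-3, Mul(-1, 3))) = Add(Pow(Add(Pow(A, 2), Pow(o, 2)), Rational(1, 2)), Add(-3, -3)) = Add(Pow(Add(Pow(A, 2), Pow(o, 2)), Rational(1, 2)), -6) = Add(-6, Pow(Add(Pow(A, 2), Pow(o, 2)), Rational(1, 2))))
Mul(121, Add(Function('H')(-8, 0), 123)) = Mul(121, Add(Add(-6, Pow(Add(Pow(-8, 2), Pow(0, 2)), Rational(1, 2))), 123)) = Mul(121, Add(Add(-6, Pow(Add(64, 0), Rational(1, 2))), 123)) = Mul(121, Add(Add(-6, Pow(64, Rational(1, 2))), 123)) = Mul(121, Add(Add(-6, 8), 123)) = Mul(121, Add(2, 123)) = Mul(121, 125) = 15125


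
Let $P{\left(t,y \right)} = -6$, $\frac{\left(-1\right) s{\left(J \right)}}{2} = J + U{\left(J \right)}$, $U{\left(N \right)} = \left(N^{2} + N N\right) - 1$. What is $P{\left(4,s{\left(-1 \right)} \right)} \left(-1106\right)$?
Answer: $6636$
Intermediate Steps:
$U{\left(N \right)} = -1 + 2 N^{2}$ ($U{\left(N \right)} = \left(N^{2} + N^{2}\right) - 1 = 2 N^{2} - 1 = -1 + 2 N^{2}$)
$s{\left(J \right)} = 2 - 4 J^{2} - 2 J$ ($s{\left(J \right)} = - 2 \left(J + \left(-1 + 2 J^{2}\right)\right) = - 2 \left(-1 + J + 2 J^{2}\right) = 2 - 4 J^{2} - 2 J$)
$P{\left(4,s{\left(-1 \right)} \right)} \left(-1106\right) = \left(-6\right) \left(-1106\right) = 6636$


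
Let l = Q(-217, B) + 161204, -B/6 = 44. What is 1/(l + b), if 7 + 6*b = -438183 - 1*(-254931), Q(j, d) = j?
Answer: 6/782663 ≈ 7.6661e-6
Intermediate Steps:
B = -264 (B = -6*44 = -264)
l = 160987 (l = -217 + 161204 = 160987)
b = -183259/6 (b = -7/6 + (-438183 - 1*(-254931))/6 = -7/6 + (-438183 + 254931)/6 = -7/6 + (⅙)*(-183252) = -7/6 - 30542 = -183259/6 ≈ -30543.)
1/(l + b) = 1/(160987 - 183259/6) = 1/(782663/6) = 6/782663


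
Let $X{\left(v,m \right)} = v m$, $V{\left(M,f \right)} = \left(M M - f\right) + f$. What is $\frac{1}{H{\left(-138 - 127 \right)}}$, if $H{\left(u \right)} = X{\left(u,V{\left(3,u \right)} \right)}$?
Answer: $- \frac{1}{2385} \approx -0.00041929$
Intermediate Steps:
$V{\left(M,f \right)} = M^{2}$ ($V{\left(M,f \right)} = \left(M^{2} - f\right) + f = M^{2}$)
$X{\left(v,m \right)} = m v$
$H{\left(u \right)} = 9 u$ ($H{\left(u \right)} = 3^{2} u = 9 u$)
$\frac{1}{H{\left(-138 - 127 \right)}} = \frac{1}{9 \left(-138 - 127\right)} = \frac{1}{9 \left(-265\right)} = \frac{1}{-2385} = - \frac{1}{2385}$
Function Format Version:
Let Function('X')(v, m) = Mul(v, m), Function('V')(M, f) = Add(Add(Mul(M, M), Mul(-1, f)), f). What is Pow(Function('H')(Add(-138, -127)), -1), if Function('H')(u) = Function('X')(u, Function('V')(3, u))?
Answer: Rational(-1, 2385) ≈ -0.00041929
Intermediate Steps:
Function('V')(M, f) = Pow(M, 2) (Function('V')(M, f) = Add(Add(Pow(M, 2), Mul(-1, f)), f) = Pow(M, 2))
Function('X')(v, m) = Mul(m, v)
Function('H')(u) = Mul(9, u) (Function('H')(u) = Mul(Pow(3, 2), u) = Mul(9, u))
Pow(Function('H')(Add(-138, -127)), -1) = Pow(Mul(9, Add(-138, -127)), -1) = Pow(Mul(9, -265), -1) = Pow(-2385, -1) = Rational(-1, 2385)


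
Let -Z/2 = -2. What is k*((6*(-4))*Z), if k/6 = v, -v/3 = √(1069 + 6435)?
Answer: 6912*√469 ≈ 1.4969e+5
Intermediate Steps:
Z = 4 (Z = -2*(-2) = 4)
v = -12*√469 (v = -3*√(1069 + 6435) = -12*√469 ≈ -259.88)
k = -72*√469 (k = 6*(-12*√469) = -72*√469 ≈ -1559.3)
k*((6*(-4))*Z) = (-72*√469)*((6*(-4))*4) = (-72*√469)*(-24*4) = -72*√469*(-96) = 6912*√469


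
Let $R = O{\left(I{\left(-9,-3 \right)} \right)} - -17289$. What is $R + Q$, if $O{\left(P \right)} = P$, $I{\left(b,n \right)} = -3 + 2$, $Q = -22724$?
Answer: $-5436$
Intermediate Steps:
$I{\left(b,n \right)} = -1$
$R = 17288$ ($R = -1 - -17289 = -1 + 17289 = 17288$)
$R + Q = 17288 - 22724 = -5436$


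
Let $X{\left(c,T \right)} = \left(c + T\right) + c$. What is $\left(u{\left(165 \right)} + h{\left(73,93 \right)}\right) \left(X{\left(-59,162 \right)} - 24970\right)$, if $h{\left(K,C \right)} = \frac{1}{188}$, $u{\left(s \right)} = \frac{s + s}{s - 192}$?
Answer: $\frac{257622673}{846} \approx 3.0452 \cdot 10^{5}$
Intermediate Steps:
$X{\left(c,T \right)} = T + 2 c$ ($X{\left(c,T \right)} = \left(T + c\right) + c = T + 2 c$)
$u{\left(s \right)} = \frac{2 s}{-192 + s}$
$h{\left(K,C \right)} = \frac{1}{188}$
$\left(u{\left(165 \right)} + h{\left(73,93 \right)}\right) \left(X{\left(-59,162 \right)} - 24970\right) = \left(2 \cdot 165 \frac{1}{-192 + 165} + \frac{1}{188}\right) \left(\left(162 + 2 \left(-59\right)\right) - 24970\right) = \left(2 \cdot 165 \frac{1}{-27} + \frac{1}{188}\right) \left(\left(162 - 118\right) - 24970\right) = \left(2 \cdot 165 \left(- \frac{1}{27}\right) + \frac{1}{188}\right) \left(44 - 24970\right) = \left(- \frac{110}{9} + \frac{1}{188}\right) \left(-24926\right) = \left(- \frac{20671}{1692}\right) \left(-24926\right) = \frac{257622673}{846}$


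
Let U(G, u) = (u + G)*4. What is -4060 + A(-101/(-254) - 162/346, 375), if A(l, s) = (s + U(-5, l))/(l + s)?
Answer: -66873517934/16475149 ≈ -4059.1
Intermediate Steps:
U(G, u) = 4*G + 4*u (U(G, u) = (G + u)*4 = 4*G + 4*u)
A(l, s) = (-20 + s + 4*l)/(l + s) (A(l, s) = (s + (4*(-5) + 4*l))/(l + s) = (s + (-20 + 4*l))/(l + s) = (-20 + s + 4*l)/(l + s))
-4060 + A(-101/(-254) - 162/346, 375) = -4060 + (-20 + 375 + 4*(-101/(-254) - 162/346))/((-101/(-254) - 162/346) + 375) = -4060 + (-20 + 375 + 4*(-101*(-1/254) - 162*1/346))/((-101*(-1/254) - 162*1/346) + 375) = -4060 + (-20 + 375 + 4*(101/254 - 81/173))/((101/254 - 81/173) + 375) = -4060 + (-20 + 375 + 4*(-3101/43942))/(-3101/43942 + 375) = -4060 + (-20 + 375 - 6202/21971)/(16475149/43942) = -4060 + (43942/16475149)*(7793503/21971) = -4060 + 15587006/16475149 = -66873517934/16475149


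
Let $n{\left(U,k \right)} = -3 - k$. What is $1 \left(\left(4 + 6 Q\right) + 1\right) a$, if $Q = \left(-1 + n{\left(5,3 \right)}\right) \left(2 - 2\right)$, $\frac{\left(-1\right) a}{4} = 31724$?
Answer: $-634480$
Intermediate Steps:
$a = -126896$ ($a = \left(-4\right) 31724 = -126896$)
$Q = 0$ ($Q = \left(-1 - 6\right) \left(2 - 2\right) = \left(-1 - 6\right) 0 = \left(-7\right) 0 = 0$)
$1 \left(\left(4 + 6 Q\right) + 1\right) a = 1 \left(\left(4 + 6 \cdot 0\right) + 1\right) \left(-126896\right) = 1 \left(\left(4 + 0\right) + 1\right) \left(-126896\right) = 1 \left(4 + 1\right) \left(-126896\right) = 1 \cdot 5 \left(-126896\right) = 5 \left(-126896\right) = -634480$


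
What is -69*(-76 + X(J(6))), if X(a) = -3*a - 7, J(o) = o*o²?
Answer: 50439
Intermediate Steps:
J(o) = o³
X(a) = -7 - 3*a
-69*(-76 + X(J(6))) = -69*(-76 + (-7 - 3*6³)) = -69*(-76 + (-7 - 3*216)) = -69*(-76 + (-7 - 648)) = -69*(-76 - 655) = -69*(-731) = 50439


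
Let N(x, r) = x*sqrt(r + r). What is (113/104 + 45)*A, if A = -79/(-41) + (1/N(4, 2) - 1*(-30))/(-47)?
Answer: 95011639/1603264 ≈ 59.261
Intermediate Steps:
N(x, r) = x*sqrt(2)*sqrt(r) (N(x, r) = x*sqrt(2*r) = x*(sqrt(2)*sqrt(r)) = x*sqrt(2)*sqrt(r))
A = 19823/15416 (A = -79/(-41) + (1/(4*sqrt(2)*sqrt(2)) - 1*(-30))/(-47) = -79*(-1/41) + (1/8 + 30)*(-1/47) = 79/41 + (1/8 + 30)*(-1/47) = 79/41 + (241/8)*(-1/47) = 79/41 - 241/376 = 19823/15416 ≈ 1.2859)
(113/104 + 45)*A = (113/104 + 45)*(19823/15416) = (4793/104)*(19823/15416) = 95011639/1603264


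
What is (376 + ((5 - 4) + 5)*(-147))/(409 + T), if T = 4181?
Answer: -253/2295 ≈ -0.11024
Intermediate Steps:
(376 + ((5 - 4) + 5)*(-147))/(409 + T) = (376 + ((5 - 4) + 5)*(-147))/(409 + 4181) = (376 + (1 + 5)*(-147))/4590 = (376 + 6*(-147))*(1/4590) = (376 - 882)*(1/4590) = -506*1/4590 = -253/2295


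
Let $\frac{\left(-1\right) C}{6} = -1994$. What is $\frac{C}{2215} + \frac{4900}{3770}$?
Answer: $\frac{5595778}{835055} \approx 6.7011$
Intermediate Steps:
$C = 11964$ ($C = \left(-6\right) \left(-1994\right) = 11964$)
$\frac{C}{2215} + \frac{4900}{3770} = \frac{11964}{2215} + \frac{4900}{3770} = 11964 \cdot \frac{1}{2215} + 4900 \cdot \frac{1}{3770} = \frac{11964}{2215} + \frac{490}{377} = \frac{5595778}{835055}$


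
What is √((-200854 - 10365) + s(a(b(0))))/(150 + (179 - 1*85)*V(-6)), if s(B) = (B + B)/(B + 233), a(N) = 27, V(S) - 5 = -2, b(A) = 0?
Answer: I*√3569597590/56160 ≈ 1.0639*I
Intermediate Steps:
V(S) = 3 (V(S) = 5 - 2 = 3)
s(B) = 2*B/(233 + B) (s(B) = (2*B)/(233 + B) = 2*B/(233 + B))
√((-200854 - 10365) + s(a(b(0))))/(150 + (179 - 1*85)*V(-6)) = √((-200854 - 10365) + 2*27/(233 + 27))/(150 + (179 - 1*85)*3) = √(-211219 + 2*27/260)/(150 + (179 - 85)*3) = √(-211219 + 2*27*(1/260))/(150 + 94*3) = √(-211219 + 27/130)/(150 + 282) = √(-27458443/130)/432 = (I*√3569597590/130)*(1/432) = I*√3569597590/56160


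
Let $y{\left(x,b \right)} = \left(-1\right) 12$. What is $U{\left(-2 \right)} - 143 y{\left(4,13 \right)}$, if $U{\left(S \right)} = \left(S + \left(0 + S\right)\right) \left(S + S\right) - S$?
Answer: $1734$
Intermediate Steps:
$y{\left(x,b \right)} = -12$
$U{\left(S \right)} = - S + 4 S^{2}$ ($U{\left(S \right)} = \left(S + S\right) 2 S - S = 2 S 2 S - S = 4 S^{2} - S = - S + 4 S^{2}$)
$U{\left(-2 \right)} - 143 y{\left(4,13 \right)} = - 2 \left(-1 + 4 \left(-2\right)\right) - -1716 = - 2 \left(-1 - 8\right) + 1716 = \left(-2\right) \left(-9\right) + 1716 = 18 + 1716 = 1734$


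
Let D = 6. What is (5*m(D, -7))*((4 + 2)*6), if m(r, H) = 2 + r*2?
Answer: 2520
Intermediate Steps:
m(r, H) = 2 + 2*r
(5*m(D, -7))*((4 + 2)*6) = (5*(2 + 2*6))*((4 + 2)*6) = (5*(2 + 12))*(6*6) = (5*14)*36 = 70*36 = 2520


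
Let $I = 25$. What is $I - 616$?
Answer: $-591$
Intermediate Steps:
$I - 616 = 25 - 616 = -591$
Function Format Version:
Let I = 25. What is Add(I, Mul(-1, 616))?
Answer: -591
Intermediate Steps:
Add(I, Mul(-1, 616)) = Add(25, Mul(-1, 616)) = Add(25, -616) = -591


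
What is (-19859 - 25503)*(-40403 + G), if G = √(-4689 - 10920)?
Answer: 1832760886 - 498982*I*√129 ≈ 1.8328e+9 - 5.6673e+6*I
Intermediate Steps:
G = 11*I*√129 (G = √(-15609) = 11*I*√129 ≈ 124.94*I)
(-19859 - 25503)*(-40403 + G) = (-19859 - 25503)*(-40403 + 11*I*√129) = -45362*(-40403 + 11*I*√129) = 1832760886 - 498982*I*√129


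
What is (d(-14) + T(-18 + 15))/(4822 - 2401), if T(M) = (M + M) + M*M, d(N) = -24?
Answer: -7/807 ≈ -0.0086741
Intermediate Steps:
T(M) = M² + 2*M (T(M) = 2*M + M² = M² + 2*M)
(d(-14) + T(-18 + 15))/(4822 - 2401) = (-24 + (-18 + 15)*(2 + (-18 + 15)))/(4822 - 2401) = (-24 - 3*(2 - 3))/2421 = (-24 - 3*(-1))*(1/2421) = (-24 + 3)*(1/2421) = -21*1/2421 = -7/807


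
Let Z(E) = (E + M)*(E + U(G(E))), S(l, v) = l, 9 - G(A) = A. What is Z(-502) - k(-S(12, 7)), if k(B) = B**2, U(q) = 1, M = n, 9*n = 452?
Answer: 678590/3 ≈ 2.2620e+5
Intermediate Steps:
n = 452/9 (n = (1/9)*452 = 452/9 ≈ 50.222)
G(A) = 9 - A
M = 452/9 ≈ 50.222
Z(E) = (1 + E)*(452/9 + E) (Z(E) = (E + 452/9)*(E + 1) = (452/9 + E)*(1 + E) = (1 + E)*(452/9 + E))
Z(-502) - k(-S(12, 7)) = (452/9 + (-502)**2 + (461/9)*(-502)) - (-1*12)**2 = (452/9 + 252004 - 231422/9) - 1*(-12)**2 = 679022/3 - 1*144 = 679022/3 - 144 = 678590/3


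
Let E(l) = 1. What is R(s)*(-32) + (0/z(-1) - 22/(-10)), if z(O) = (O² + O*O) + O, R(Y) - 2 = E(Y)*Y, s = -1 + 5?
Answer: -949/5 ≈ -189.80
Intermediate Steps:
s = 4
R(Y) = 2 + Y (R(Y) = 2 + 1*Y = 2 + Y)
z(O) = O + 2*O² (z(O) = (O² + O²) + O = 2*O² + O = O + 2*O²)
R(s)*(-32) + (0/z(-1) - 22/(-10)) = (2 + 4)*(-32) + (0/((-(1 + 2*(-1)))) - 22/(-10)) = 6*(-32) + (0/((-(1 - 2))) - 22*(-⅒)) = -192 + (0/((-1*(-1))) + 11/5) = -192 + (0/1 + 11/5) = -192 + (0*1 + 11/5) = -192 + (0 + 11/5) = -192 + 11/5 = -949/5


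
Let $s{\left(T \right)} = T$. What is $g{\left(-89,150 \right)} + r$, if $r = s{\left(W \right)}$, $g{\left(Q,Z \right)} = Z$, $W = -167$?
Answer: $-17$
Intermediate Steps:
$r = -167$
$g{\left(-89,150 \right)} + r = 150 - 167 = -17$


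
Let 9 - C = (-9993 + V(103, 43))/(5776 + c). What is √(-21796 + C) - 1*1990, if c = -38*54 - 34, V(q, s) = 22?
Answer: -1990 + 7*I*√672601310/1230 ≈ -1990.0 + 147.59*I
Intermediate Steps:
c = -2086 (c = -2052 - 34 = -2086)
C = 43181/3690 (C = 9 - (-9993 + 22)/(5776 - 2086) = 9 - (-9971)/3690 = 9 - 1*(-9971/3690) = 9 + 9971/3690 = 43181/3690 ≈ 11.702)
√(-21796 + C) - 1*1990 = √(-21796 + 43181/3690) - 1*1990 = √(-80384059/3690) - 1990 = 7*I*√672601310/1230 - 1990 = -1990 + 7*I*√672601310/1230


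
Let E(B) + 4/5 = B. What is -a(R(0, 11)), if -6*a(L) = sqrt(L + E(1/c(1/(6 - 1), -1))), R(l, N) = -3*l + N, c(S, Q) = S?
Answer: sqrt(95)/15 ≈ 0.64979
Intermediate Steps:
E(B) = -4/5 + B
R(l, N) = N - 3*l
a(L) = -sqrt(21/5 + L)/6 (a(L) = -sqrt(L + (-4/5 + 1/(1/(6 - 1))))/6 = -sqrt(L + (-4/5 + 1/(1/5)))/6 = -sqrt(L + (-4/5 + 5))/6 = -sqrt(L + 21/5)/6 = -sqrt(21/5 + L)/6)
-a(R(0, 11)) = -(-1)*sqrt(105 + 25*(11 - 3*0))/30 = -(-1)*sqrt(105 + 25*(11 + 0))/30 = -(-1)*sqrt(105 + 25*11)/30 = -(-1)*sqrt(105 + 275)/30 = -(-1)*sqrt(380)/30 = -(-1)*2*sqrt(95)/30 = -(-1)*sqrt(95)/15 = sqrt(95)/15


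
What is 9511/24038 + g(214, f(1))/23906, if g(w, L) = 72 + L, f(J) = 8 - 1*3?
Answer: 57305223/143663107 ≈ 0.39889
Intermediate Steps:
f(J) = 5 (f(J) = 8 - 3 = 5)
9511/24038 + g(214, f(1))/23906 = 9511/24038 + (72 + 5)/23906 = 9511*(1/24038) + 77*(1/23906) = 9511/24038 + 77/23906 = 57305223/143663107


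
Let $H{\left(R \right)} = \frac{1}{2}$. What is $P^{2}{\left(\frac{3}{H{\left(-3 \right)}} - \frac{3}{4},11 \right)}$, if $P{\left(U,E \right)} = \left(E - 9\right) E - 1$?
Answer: $441$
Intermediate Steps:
$H{\left(R \right)} = \frac{1}{2}$
$P{\left(U,E \right)} = -1 + E \left(-9 + E\right)$ ($P{\left(U,E \right)} = \left(E - 9\right) E - 1 = \left(-9 + E\right) E - 1 = E \left(-9 + E\right) - 1 = -1 + E \left(-9 + E\right)$)
$P^{2}{\left(\frac{3}{H{\left(-3 \right)}} - \frac{3}{4},11 \right)} = \left(-1 + 11^{2} - 99\right)^{2} = \left(-1 + 121 - 99\right)^{2} = 21^{2} = 441$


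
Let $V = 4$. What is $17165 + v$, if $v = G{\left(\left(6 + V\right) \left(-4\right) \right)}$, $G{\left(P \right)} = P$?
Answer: $17125$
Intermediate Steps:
$v = -40$ ($v = \left(6 + 4\right) \left(-4\right) = 10 \left(-4\right) = -40$)
$17165 + v = 17165 - 40 = 17125$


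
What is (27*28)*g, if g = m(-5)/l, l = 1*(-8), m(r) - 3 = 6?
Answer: -1701/2 ≈ -850.50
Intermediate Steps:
m(r) = 9 (m(r) = 3 + 6 = 9)
l = -8
g = -9/8 (g = 9/(-8) = 9*(-⅛) = -9/8 ≈ -1.1250)
(27*28)*g = (27*28)*(-9/8) = 756*(-9/8) = -1701/2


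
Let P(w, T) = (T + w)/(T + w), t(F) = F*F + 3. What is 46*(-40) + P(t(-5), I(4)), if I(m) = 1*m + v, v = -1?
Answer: -1839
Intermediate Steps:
t(F) = 3 + F**2 (t(F) = F**2 + 3 = 3 + F**2)
I(m) = -1 + m (I(m) = 1*m - 1 = m - 1 = -1 + m)
P(w, T) = 1
46*(-40) + P(t(-5), I(4)) = 46*(-40) + 1 = -1840 + 1 = -1839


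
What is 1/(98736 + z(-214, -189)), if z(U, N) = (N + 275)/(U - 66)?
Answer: 140/13822997 ≈ 1.0128e-5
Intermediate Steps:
z(U, N) = (275 + N)/(-66 + U)
1/(98736 + z(-214, -189)) = 1/(98736 + (275 - 189)/(-66 - 214)) = 1/(98736 + 86/(-280)) = 1/(98736 - 1/280*86) = 1/(98736 - 43/140) = 1/(13822997/140) = 140/13822997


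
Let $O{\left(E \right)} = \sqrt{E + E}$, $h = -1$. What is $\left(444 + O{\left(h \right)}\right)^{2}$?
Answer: $\left(444 + i \sqrt{2}\right)^{2} \approx 1.9713 \cdot 10^{5} + 1256.0 i$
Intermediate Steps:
$O{\left(E \right)} = \sqrt{2} \sqrt{E}$ ($O{\left(E \right)} = \sqrt{2 E} = \sqrt{2} \sqrt{E}$)
$\left(444 + O{\left(h \right)}\right)^{2} = \left(444 + \sqrt{2} \sqrt{-1}\right)^{2} = \left(444 + \sqrt{2} i\right)^{2} = \left(444 + i \sqrt{2}\right)^{2}$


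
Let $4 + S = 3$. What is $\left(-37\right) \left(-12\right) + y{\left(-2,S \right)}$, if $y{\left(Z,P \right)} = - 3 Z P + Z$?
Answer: $436$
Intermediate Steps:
$S = -1$ ($S = -4 + 3 = -1$)
$y{\left(Z,P \right)} = Z - 3 P Z$ ($y{\left(Z,P \right)} = - 3 P Z + Z = Z - 3 P Z$)
$\left(-37\right) \left(-12\right) + y{\left(-2,S \right)} = \left(-37\right) \left(-12\right) - 2 \left(1 - -3\right) = 444 - 2 \left(1 + 3\right) = 444 - 8 = 436$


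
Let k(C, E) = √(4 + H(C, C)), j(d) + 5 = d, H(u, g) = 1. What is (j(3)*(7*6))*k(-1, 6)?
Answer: -84*√5 ≈ -187.83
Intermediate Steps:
j(d) = -5 + d
k(C, E) = √5 (k(C, E) = √(4 + 1) = √5)
(j(3)*(7*6))*k(-1, 6) = ((-5 + 3)*(7*6))*√5 = (-2*42)*√5 = -84*√5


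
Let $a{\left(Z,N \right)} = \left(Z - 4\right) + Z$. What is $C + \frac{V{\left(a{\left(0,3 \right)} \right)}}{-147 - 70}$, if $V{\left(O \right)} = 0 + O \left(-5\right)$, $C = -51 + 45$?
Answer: $- \frac{1322}{217} \approx -6.0922$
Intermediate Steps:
$C = -6$
$a{\left(Z,N \right)} = -4 + 2 Z$ ($a{\left(Z,N \right)} = \left(-4 + Z\right) + Z = -4 + 2 Z$)
$V{\left(O \right)} = - 5 O$ ($V{\left(O \right)} = 0 - 5 O = - 5 O$)
$C + \frac{V{\left(a{\left(0,3 \right)} \right)}}{-147 - 70} = -6 + \frac{\left(-5\right) \left(-4 + 2 \cdot 0\right)}{-147 - 70} = -6 + \frac{\left(-5\right) \left(-4 + 0\right)}{-217} = -6 + \left(-5\right) \left(-4\right) \left(- \frac{1}{217}\right) = -6 + 20 \left(- \frac{1}{217}\right) = -6 - \frac{20}{217} = - \frac{1322}{217}$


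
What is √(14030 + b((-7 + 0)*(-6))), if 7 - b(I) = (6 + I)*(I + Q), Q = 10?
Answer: √11541 ≈ 107.43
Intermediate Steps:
b(I) = 7 - (6 + I)*(10 + I) (b(I) = 7 - (6 + I)*(I + 10) = 7 - (6 + I)*(10 + I))
√(14030 + b((-7 + 0)*(-6))) = √(14030 + (-53 - ((-7 + 0)*(-6))² - 16*(-7 + 0)*(-6))) = √(14030 + (-53 - (-7*(-6))² - (-112)*(-6))) = √(14030 + (-53 - 1*42² - 16*42)) = √(14030 + (-53 - 1*1764 - 672)) = √(14030 + (-53 - 1764 - 672)) = √(14030 - 2489) = √11541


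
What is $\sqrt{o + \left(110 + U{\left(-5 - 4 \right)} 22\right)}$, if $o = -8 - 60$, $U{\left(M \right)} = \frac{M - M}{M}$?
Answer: $\sqrt{42} \approx 6.4807$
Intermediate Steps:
$U{\left(M \right)} = 0$ ($U{\left(M \right)} = \frac{0}{M} = 0$)
$o = -68$ ($o = -8 - 60 = -68$)
$\sqrt{o + \left(110 + U{\left(-5 - 4 \right)} 22\right)} = \sqrt{-68 + \left(110 + 0 \cdot 22\right)} = \sqrt{-68 + \left(110 + 0\right)} = \sqrt{-68 + 110} = \sqrt{42}$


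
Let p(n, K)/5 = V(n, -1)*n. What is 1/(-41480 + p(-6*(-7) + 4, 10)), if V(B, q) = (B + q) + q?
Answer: -1/31360 ≈ -3.1888e-5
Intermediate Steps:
V(B, q) = B + 2*q
p(n, K) = 5*n*(-2 + n) (p(n, K) = 5*((n + 2*(-1))*n) = 5*((n - 2)*n) = 5*((-2 + n)*n) = 5*(n*(-2 + n)) = 5*n*(-2 + n))
1/(-41480 + p(-6*(-7) + 4, 10)) = 1/(-41480 + 5*(-6*(-7) + 4)*(-2 + (-6*(-7) + 4))) = 1/(-41480 + 5*(42 + 4)*(-2 + (42 + 4))) = 1/(-41480 + 5*46*(-2 + 46)) = 1/(-41480 + 5*46*44) = 1/(-41480 + 10120) = 1/(-31360) = -1/31360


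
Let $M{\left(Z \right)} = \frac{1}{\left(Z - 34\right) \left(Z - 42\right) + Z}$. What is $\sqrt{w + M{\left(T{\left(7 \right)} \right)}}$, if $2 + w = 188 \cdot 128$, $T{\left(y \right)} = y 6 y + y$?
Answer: $\frac{\sqrt{959270033526}}{6314} \approx 155.12$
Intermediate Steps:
$T{\left(y \right)} = y + 6 y^{2}$ ($T{\left(y \right)} = 6 y^{2} + y = y + 6 y^{2}$)
$w = 24062$ ($w = -2 + 188 \cdot 128 = -2 + 24064 = 24062$)
$M{\left(Z \right)} = \frac{1}{Z + \left(-42 + Z\right) \left(-34 + Z\right)}$ ($M{\left(Z \right)} = \frac{1}{\left(-34 + Z\right) \left(-42 + Z\right) + Z} = \frac{1}{\left(-42 + Z\right) \left(-34 + Z\right) + Z} = \frac{1}{Z + \left(-42 + Z\right) \left(-34 + Z\right)}$)
$\sqrt{w + M{\left(T{\left(7 \right)} \right)}} = \sqrt{24062 + \frac{1}{1428 + \left(7 \left(1 + 6 \cdot 7\right)\right)^{2} - 75 \cdot 7 \left(1 + 6 \cdot 7\right)}} = \sqrt{24062 + \frac{1}{1428 + \left(7 \left(1 + 42\right)\right)^{2} - 75 \cdot 7 \left(1 + 42\right)}} = \sqrt{24062 + \frac{1}{1428 + \left(7 \cdot 43\right)^{2} - 75 \cdot 7 \cdot 43}} = \sqrt{24062 + \frac{1}{1428 + 301^{2} - 22575}} = \sqrt{24062 + \frac{1}{1428 + 90601 - 22575}} = \sqrt{24062 + \frac{1}{69454}} = \sqrt{\frac{1671202149}{69454}} = \frac{\sqrt{959270033526}}{6314}$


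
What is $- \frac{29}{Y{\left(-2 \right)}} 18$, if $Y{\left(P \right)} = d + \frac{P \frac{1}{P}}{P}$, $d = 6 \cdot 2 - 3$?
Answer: $- \frac{1044}{17} \approx -61.412$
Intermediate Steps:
$d = 9$ ($d = 12 - 3 = 9$)
$Y{\left(P \right)} = 9 + \frac{1}{P}$ ($Y{\left(P \right)} = 9 + \frac{P \frac{1}{P}}{P} = 9 + 1 \frac{1}{P} = 9 + \frac{1}{P}$)
$- \frac{29}{Y{\left(-2 \right)}} 18 = - \frac{29}{9 + \frac{1}{-2}} \cdot 18 = - \frac{29}{9 - \frac{1}{2}} \cdot 18 = - \frac{29}{\frac{17}{2}} \cdot 18 = \left(-29\right) \frac{2}{17} \cdot 18 = \left(- \frac{58}{17}\right) 18 = - \frac{1044}{17}$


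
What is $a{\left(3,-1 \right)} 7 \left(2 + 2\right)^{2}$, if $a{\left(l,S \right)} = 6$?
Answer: $672$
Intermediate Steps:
$a{\left(3,-1 \right)} 7 \left(2 + 2\right)^{2} = 6 \cdot 7 \left(2 + 2\right)^{2} = 42 \cdot 4^{2} = 42 \cdot 16 = 672$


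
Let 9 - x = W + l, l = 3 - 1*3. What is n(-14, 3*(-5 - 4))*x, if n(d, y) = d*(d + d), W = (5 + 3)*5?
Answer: -12152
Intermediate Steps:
W = 40 (W = 8*5 = 40)
n(d, y) = 2*d**2 (n(d, y) = d*(2*d) = 2*d**2)
l = 0 (l = 3 - 3 = 0)
x = -31 (x = 9 - (40 + 0) = 9 - 1*40 = 9 - 40 = -31)
n(-14, 3*(-5 - 4))*x = (2*(-14)**2)*(-31) = (2*196)*(-31) = 392*(-31) = -12152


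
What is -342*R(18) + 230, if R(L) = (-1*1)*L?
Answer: 6386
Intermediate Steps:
R(L) = -L
-342*R(18) + 230 = -(-342)*18 + 230 = -342*(-18) + 230 = 6156 + 230 = 6386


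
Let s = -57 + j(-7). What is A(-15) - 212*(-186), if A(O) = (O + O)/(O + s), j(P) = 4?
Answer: 1340703/34 ≈ 39432.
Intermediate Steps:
s = -53 (s = -57 + 4 = -53)
A(O) = 2*O/(-53 + O) (A(O) = (O + O)/(O - 53) = (2*O)/(-53 + O) = 2*O/(-53 + O))
A(-15) - 212*(-186) = 2*(-15)/(-53 - 15) - 212*(-186) = 2*(-15)/(-68) - 1*(-39432) = 2*(-15)*(-1/68) + 39432 = 15/34 + 39432 = 1340703/34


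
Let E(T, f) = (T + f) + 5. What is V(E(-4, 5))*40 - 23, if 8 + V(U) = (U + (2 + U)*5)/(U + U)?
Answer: -569/3 ≈ -189.67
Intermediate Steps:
E(T, f) = 5 + T + f
V(U) = -8 + (10 + 6*U)/(2*U) (V(U) = -8 + (U + (2 + U)*5)/(U + U) = -8 + (U + (10 + 5*U))/((2*U)) = -8 + (10 + 6*U)*(1/(2*U)) = -8 + (10 + 6*U)/(2*U))
V(E(-4, 5))*40 - 23 = (-5 + 5/(5 - 4 + 5))*40 - 23 = (-5 + 5/6)*40 - 23 = (-5 + 5*(⅙))*40 - 23 = (-5 + ⅚)*40 - 23 = -25/6*40 - 23 = -500/3 - 23 = -569/3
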